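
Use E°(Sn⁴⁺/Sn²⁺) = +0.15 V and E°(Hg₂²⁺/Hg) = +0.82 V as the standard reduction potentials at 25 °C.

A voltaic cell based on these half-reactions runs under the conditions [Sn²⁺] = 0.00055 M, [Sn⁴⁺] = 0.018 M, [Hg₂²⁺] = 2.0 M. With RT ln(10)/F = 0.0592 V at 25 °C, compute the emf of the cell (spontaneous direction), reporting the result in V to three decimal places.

+0.634 V

Hg₂²⁺/Hg is the cathode (higher E°), Sn⁴⁺/Sn²⁺ the anode: E°cell = +0.82 − (+0.15) = +0.67 V, n = 2.
Overall: Hg₂²⁺(aq) + Sn²⁺(aq) → 2 Hg(l) + Sn⁴⁺(aq)
Q = [Sn⁴⁺] / ([Hg₂²⁺]·[Sn²⁺]); log Q = 1.214.
E = E° − (0.0592/n) log Q = +0.67 − (0.0592/2)(1.214) = +0.634 V.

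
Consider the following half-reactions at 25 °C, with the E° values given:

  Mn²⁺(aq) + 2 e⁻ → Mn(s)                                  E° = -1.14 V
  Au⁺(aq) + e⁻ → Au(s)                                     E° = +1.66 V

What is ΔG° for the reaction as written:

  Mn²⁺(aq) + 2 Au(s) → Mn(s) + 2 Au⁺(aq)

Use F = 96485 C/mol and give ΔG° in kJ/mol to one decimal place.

+540.3 kJ/mol

As written, Mn²⁺/Mn is reduced (cathode) and Au⁺/Au is oxidised (anode), so E°cell = (-1.14) − (+1.66) = -2.80 V.
Balancing electrons gives n = 2.
ΔG° = −nFE° = −(2)(96485)(-2.80) = 540,316 J = +540.3 kJ/mol.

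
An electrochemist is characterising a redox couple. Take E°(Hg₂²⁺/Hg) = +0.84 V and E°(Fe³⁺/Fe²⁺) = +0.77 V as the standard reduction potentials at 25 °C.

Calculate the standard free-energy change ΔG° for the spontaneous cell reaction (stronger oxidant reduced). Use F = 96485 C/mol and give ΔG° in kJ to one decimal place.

-13.5 kJ

Hg₂²⁺/Hg (E° = +0.84 V) is the cathode; Fe³⁺/Fe²⁺ (E° = +0.77 V) is the anode, so E°cell = +0.07 V.
Balancing electrons gives n = 2 (lcm of 2 and 1).
ΔG° = −nFE° = −(2)(96485)(+0.07) = -13,508 J = -13.5 kJ.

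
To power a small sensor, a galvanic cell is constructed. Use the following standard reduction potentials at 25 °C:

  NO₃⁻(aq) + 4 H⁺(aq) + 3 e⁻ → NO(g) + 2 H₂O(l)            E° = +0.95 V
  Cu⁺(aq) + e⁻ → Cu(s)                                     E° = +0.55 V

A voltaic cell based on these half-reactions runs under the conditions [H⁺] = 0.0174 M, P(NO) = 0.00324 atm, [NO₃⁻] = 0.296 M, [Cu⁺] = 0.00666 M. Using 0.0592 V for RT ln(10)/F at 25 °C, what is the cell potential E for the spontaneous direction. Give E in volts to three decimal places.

+0.429 V

NO₃⁻/NO is the cathode (higher E°), Cu⁺/Cu the anode: E°cell = +0.95 − (+0.55) = +0.40 V, n = 3.
Overall: NO₃⁻(aq) + 4 H⁺(aq) + 3 Cu(s) → NO(g) + 2 H₂O(l) + 3 Cu⁺(aq)
Q = P(NO)·[Cu⁺]^3 / ([NO₃⁻]·[H⁺]^4); log Q = -1.453.
E = E° − (0.0592/n) log Q = +0.40 − (0.0592/3)(-1.453) = +0.429 V.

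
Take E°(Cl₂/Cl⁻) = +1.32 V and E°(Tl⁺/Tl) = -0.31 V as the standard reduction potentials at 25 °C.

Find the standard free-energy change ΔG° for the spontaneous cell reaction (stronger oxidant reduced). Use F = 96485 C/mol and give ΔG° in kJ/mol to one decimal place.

-314.5 kJ/mol

Cl₂/Cl⁻ (E° = +1.32 V) is the cathode; Tl⁺/Tl (E° = -0.31 V) is the anode, so E°cell = +1.63 V.
Balancing electrons gives n = 2 (lcm of 2 and 1).
ΔG° = −nFE° = −(2)(96485)(+1.63) = -314,541 J = -314.5 kJ/mol.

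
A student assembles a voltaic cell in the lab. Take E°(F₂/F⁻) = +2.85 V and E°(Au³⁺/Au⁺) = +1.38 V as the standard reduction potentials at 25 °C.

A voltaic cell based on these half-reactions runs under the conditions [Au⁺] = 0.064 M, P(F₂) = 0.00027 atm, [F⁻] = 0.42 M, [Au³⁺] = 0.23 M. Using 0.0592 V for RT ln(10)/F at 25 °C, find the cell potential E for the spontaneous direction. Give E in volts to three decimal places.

F₂/F⁻ is the cathode (higher E°), Au³⁺/Au⁺ the anode: E°cell = +2.85 − (+1.38) = +1.47 V, n = 2.
Overall: F₂(g) + Au⁺(aq) → 2 F⁻(aq) + Au³⁺(aq)
Q = [F⁻]^2·[Au³⁺] / (P(F₂)·[Au⁺]); log Q = 3.371.
E = E° − (0.0592/n) log Q = +1.47 − (0.0592/2)(3.371) = +1.370 V.

+1.370 V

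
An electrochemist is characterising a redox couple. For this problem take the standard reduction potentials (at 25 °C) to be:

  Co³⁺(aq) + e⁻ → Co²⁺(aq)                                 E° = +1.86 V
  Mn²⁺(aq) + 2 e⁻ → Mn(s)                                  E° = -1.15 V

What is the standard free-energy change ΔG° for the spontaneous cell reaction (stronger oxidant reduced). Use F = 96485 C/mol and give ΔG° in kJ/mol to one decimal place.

-580.8 kJ/mol

Co³⁺/Co²⁺ (E° = +1.86 V) is the cathode; Mn²⁺/Mn (E° = -1.15 V) is the anode, so E°cell = +3.01 V.
Balancing electrons gives n = 2 (lcm of 1 and 2).
ΔG° = −nFE° = −(2)(96485)(+3.01) = -580,840 J = -580.8 kJ/mol.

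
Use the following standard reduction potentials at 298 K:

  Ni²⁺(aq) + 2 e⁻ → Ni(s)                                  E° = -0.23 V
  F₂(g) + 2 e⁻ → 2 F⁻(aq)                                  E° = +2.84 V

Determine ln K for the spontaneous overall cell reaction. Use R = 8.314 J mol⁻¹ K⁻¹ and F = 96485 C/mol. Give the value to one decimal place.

Cathode: F₂/F⁻; anode: Ni²⁺/Ni. E°cell = (+2.84) − (-0.23) = +3.07 V, with n = 2.
ΔG° = −nFE° = −RT ln K, so ln K = nFE°/(RT) = (2)(96485)(+3.07) / ((8.314)(298)) = 239.112.

239.1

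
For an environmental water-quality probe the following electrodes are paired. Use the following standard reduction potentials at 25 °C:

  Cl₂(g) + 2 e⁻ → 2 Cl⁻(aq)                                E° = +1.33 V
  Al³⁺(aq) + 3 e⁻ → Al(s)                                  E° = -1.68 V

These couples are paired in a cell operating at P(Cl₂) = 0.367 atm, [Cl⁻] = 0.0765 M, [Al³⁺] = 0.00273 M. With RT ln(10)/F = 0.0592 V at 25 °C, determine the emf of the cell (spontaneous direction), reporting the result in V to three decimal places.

+3.114 V

Cl₂/Cl⁻ is the cathode (higher E°), Al³⁺/Al the anode: E°cell = +1.33 − (-1.68) = +3.01 V, n = 6.
Overall: 3 Cl₂(g) + 2 Al(s) → 6 Cl⁻(aq) + 2 Al³⁺(aq)
Q = [Cl⁻]^6·[Al³⁺]^2 / (P(Cl₂)^3); log Q = -10.520.
E = E° − (0.0592/n) log Q = +3.01 − (0.0592/6)(-10.520) = +3.114 V.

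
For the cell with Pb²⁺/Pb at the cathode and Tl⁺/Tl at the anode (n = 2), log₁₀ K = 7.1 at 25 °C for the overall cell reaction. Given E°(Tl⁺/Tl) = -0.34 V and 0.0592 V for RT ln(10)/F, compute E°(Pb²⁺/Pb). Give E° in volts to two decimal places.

-0.13 V

E°cell = (0.0592/n)·log K = (0.0592/2)(7.1) = +0.210 V.
Since Pb²⁺/Pb is the cathode and Tl⁺/Tl the anode, E°cell = E°(Pb²⁺/Pb) − E°(Tl⁺/Tl).
So E°(Pb²⁺/Pb) = E°cell + E°(Tl⁺/Tl) = +0.210 + (-0.34) = -0.13 V.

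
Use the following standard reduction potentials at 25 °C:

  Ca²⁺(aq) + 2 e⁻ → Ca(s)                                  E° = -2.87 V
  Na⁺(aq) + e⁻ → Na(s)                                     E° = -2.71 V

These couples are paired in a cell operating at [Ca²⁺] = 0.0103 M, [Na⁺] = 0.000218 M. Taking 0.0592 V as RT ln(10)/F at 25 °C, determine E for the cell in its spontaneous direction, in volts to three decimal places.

Na⁺/Na is the cathode (higher E°), Ca²⁺/Ca the anode: E°cell = -2.71 − (-2.87) = +0.16 V, n = 2.
Overall: 2 Na⁺(aq) + Ca(s) → 2 Na(s) + Ca²⁺(aq)
Q = [Ca²⁺] / ([Na⁺]^2); log Q = 5.336.
E = E° − (0.0592/n) log Q = +0.16 − (0.0592/2)(5.336) = +0.002 V.

+0.002 V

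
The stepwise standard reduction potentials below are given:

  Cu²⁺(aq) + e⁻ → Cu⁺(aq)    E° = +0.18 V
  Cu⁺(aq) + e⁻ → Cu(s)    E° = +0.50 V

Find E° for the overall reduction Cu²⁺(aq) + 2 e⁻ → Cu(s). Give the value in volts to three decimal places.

+0.340 V

Since ΔG° = −nFE° is additive over sequential reductions, n₃E°₃ = n₁E°₁ + n₂E°₂.
E°₃ = (1×+0.18 + 1×+0.50) / 2 = (+0.680) / 2 = +0.340 V.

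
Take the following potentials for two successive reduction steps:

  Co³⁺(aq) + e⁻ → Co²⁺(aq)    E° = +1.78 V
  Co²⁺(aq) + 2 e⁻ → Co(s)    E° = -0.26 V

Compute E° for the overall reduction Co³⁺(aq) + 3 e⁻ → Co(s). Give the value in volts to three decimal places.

Standard free energies of sequential steps add: ΔG°₃ = ΔG°₁ + ΔG°₂, so n₃E°₃ = n₁E°₁ + n₂E°₂.
E°₃ = (1×+1.78 + 2×-0.26) / 3 = (+1.260) / 3 = +0.420 V.
E° values themselves are not directly additive — weighting by electron count is essential.

+0.420 V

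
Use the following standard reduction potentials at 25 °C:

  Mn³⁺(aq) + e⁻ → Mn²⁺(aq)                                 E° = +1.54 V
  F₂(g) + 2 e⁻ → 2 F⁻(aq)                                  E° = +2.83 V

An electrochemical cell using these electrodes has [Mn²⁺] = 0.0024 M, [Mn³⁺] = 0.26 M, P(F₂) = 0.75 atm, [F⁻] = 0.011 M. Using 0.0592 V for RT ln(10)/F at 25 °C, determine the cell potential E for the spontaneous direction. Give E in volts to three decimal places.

+1.282 V

F₂/F⁻ is the cathode (higher E°), Mn³⁺/Mn²⁺ the anode: E°cell = +2.83 − (+1.54) = +1.29 V, n = 2.
Overall: F₂(g) + 2 Mn²⁺(aq) → 2 F⁻(aq) + 2 Mn³⁺(aq)
Q = [F⁻]^2·[Mn³⁺]^2 / (P(F₂)·[Mn²⁺]^2); log Q = 0.277.
E = E° − (0.0592/n) log Q = +1.29 − (0.0592/2)(0.277) = +1.282 V.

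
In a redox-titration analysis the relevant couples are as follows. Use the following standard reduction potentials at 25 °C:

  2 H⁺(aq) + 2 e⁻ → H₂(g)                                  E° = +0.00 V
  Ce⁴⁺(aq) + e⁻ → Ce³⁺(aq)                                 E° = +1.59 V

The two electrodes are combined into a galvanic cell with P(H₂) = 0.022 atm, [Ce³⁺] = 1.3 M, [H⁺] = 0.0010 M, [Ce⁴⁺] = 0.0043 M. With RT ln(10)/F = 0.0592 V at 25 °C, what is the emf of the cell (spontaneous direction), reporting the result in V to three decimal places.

+1.572 V

Ce⁴⁺/Ce³⁺ is the cathode (higher E°), H⁺/H₂ the anode: E°cell = +1.59 − (+0.00) = +1.59 V, n = 2.
Overall: 2 Ce⁴⁺(aq) + H₂(g) → 2 Ce³⁺(aq) + 2 H⁺(aq)
Q = [Ce³⁺]^2·[H⁺]^2 / ([Ce⁴⁺]^2·P(H₂)); log Q = 0.619.
E = E° − (0.0592/n) log Q = +1.59 − (0.0592/2)(0.619) = +1.572 V.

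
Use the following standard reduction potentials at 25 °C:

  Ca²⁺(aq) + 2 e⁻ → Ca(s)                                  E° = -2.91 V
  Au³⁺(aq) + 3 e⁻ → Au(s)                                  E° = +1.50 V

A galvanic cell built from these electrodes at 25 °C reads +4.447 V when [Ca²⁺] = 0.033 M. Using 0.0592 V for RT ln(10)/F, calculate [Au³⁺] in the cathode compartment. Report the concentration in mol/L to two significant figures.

Au³⁺/Au is the cathode, Ca²⁺/Ca the anode: E°cell = +4.41 V, n = 6.
Overall reaction: 2 Au³⁺(aq) + 3 Ca(s) → 2 Au(s) + 3 Ca²⁺(aq); Q = [Ca²⁺]^3/[Au³⁺]^2.
From E = E° − (0.0592/n) log Q: log Q = (E° − E)·n/0.0592 = (+4.41 − (+4.447))·6/0.0592 = -3.7500.
So 2·log[Au³⁺] = 3·log(0.033) − log Q = -4.4445 − (-3.7500) = -0.6945; log[Au³⁺] = -0.6945 / 2 = -0.3473; [Au³⁺] = 10^(-0.3473) ≈ 0.45 M.

0.45 M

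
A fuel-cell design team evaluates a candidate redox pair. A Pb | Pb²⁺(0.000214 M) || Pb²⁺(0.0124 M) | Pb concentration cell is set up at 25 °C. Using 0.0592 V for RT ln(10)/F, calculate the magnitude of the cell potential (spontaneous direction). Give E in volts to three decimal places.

For a concentration cell E°cell = 0. The 0.0124 M side is the cathode (reduction is favoured where [Pb²⁺] is higher).
With n = 2, E = −(0.0592/2) log([Pb²⁺]ₐₙ/[Pb²⁺]꜀ₐₜ) = −(0.0592/2) log(0.000214/0.0124) = −(0.0592/2)(-1.763) = +0.052 V.

+0.052 V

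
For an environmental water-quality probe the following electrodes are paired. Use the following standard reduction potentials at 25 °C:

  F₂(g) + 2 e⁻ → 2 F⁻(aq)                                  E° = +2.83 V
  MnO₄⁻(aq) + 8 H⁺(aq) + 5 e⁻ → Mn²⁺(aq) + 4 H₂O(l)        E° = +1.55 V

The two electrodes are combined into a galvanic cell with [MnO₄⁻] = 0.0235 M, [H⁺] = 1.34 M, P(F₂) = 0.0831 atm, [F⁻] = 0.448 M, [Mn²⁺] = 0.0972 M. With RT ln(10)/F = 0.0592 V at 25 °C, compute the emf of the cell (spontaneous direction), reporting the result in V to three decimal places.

F₂/F⁻ is the cathode (higher E°), MnO₄⁻/Mn²⁺ the anode: E°cell = +2.83 − (+1.55) = +1.28 V, n = 10.
Overall: 5 F₂(g) + 2 Mn²⁺(aq) + 8 H₂O(l) → 10 F⁻(aq) + 2 MnO₄⁻(aq) + 16 H⁺(aq)
Q = [F⁻]^10·[MnO₄⁻]^2·[H⁺]^16 / (P(F₂)^5·[Mn²⁺]^2); log Q = 2.715.
E = E° − (0.0592/n) log Q = +1.28 − (0.0592/10)(2.715) = +1.264 V.

+1.264 V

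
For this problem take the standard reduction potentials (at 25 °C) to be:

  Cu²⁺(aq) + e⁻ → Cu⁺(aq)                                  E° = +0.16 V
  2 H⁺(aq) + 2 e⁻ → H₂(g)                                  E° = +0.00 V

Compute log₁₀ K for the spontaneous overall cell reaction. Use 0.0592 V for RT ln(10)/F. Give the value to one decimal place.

5.4

Cathode: Cu²⁺/Cu⁺; anode: H⁺/H₂. E°cell = +0.16 V, n = 2.
log K = nE°cell / 0.0592 = (2)(+0.16) / 0.0592 = 5.4.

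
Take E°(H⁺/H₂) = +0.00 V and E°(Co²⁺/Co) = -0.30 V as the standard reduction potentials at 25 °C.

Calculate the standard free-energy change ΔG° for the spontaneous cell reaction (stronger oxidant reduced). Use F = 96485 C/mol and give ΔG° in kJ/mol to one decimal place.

-57.9 kJ/mol

H⁺/H₂ (E° = +0.00 V) is the cathode; Co²⁺/Co (E° = -0.30 V) is the anode, so E°cell = +0.30 V.
Balancing electrons gives n = 2 (lcm of 2 and 2).
ΔG° = −nFE° = −(2)(96485)(+0.30) = -57,891 J = -57.9 kJ/mol.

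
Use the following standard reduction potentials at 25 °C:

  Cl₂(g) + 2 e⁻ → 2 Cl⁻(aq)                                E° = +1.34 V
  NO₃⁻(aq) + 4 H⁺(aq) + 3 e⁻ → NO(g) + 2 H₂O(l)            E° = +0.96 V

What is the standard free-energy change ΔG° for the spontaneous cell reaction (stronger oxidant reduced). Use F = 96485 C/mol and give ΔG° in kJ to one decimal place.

Cl₂/Cl⁻ (E° = +1.34 V) is the cathode; NO₃⁻/NO (E° = +0.96 V) is the anode, so E°cell = +0.38 V.
Balancing electrons gives n = 6 (lcm of 2 and 3).
ΔG° = −nFE° = −(6)(96485)(+0.38) = -219,986 J = -220.0 kJ.

-220.0 kJ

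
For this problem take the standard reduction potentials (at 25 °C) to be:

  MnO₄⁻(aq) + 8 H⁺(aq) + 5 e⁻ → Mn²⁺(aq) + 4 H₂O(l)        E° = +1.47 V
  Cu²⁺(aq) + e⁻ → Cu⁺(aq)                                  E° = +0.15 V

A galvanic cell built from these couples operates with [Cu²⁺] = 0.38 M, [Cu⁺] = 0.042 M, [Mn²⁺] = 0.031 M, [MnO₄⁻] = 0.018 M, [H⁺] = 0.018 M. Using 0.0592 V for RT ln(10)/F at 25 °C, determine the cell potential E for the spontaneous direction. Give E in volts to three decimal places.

+1.095 V

MnO₄⁻/Mn²⁺ is the cathode (higher E°), Cu²⁺/Cu⁺ the anode: E°cell = +1.47 − (+0.15) = +1.32 V, n = 5.
Overall: MnO₄⁻(aq) + 8 H⁺(aq) + 5 Cu⁺(aq) → Mn²⁺(aq) + 4 H₂O(l) + 5 Cu²⁺(aq)
Q = [Mn²⁺]·[Cu²⁺]^5 / ([MnO₄⁻]·[H⁺]^8·[Cu⁺]^5); log Q = 18.977.
E = E° − (0.0592/n) log Q = +1.32 − (0.0592/5)(18.977) = +1.095 V.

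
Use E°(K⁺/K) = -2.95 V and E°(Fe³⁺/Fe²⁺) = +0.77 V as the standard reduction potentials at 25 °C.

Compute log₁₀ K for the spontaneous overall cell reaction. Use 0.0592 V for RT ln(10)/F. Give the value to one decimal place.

Cathode: Fe³⁺/Fe²⁺; anode: K⁺/K. E°cell = +3.72 V, n = 1.
log K = nE°cell / 0.0592 = (1)(+3.72) / 0.0592 = 62.8.

62.8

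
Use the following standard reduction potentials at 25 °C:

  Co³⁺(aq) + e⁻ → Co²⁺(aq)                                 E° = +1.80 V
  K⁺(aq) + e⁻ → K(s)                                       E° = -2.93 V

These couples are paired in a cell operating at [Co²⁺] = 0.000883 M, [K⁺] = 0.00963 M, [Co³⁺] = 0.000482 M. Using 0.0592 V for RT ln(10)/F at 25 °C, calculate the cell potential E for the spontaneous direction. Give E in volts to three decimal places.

Co³⁺/Co²⁺ is the cathode (higher E°), K⁺/K the anode: E°cell = +1.80 − (-2.93) = +4.73 V, n = 1.
Overall: Co³⁺(aq) + K(s) → Co²⁺(aq) + K⁺(aq)
Q = [Co²⁺]·[K⁺] / ([Co³⁺]); log Q = -1.753.
E = E° − (0.0592/n) log Q = +4.73 − (0.0592/1)(-1.753) = +4.834 V.

+4.834 V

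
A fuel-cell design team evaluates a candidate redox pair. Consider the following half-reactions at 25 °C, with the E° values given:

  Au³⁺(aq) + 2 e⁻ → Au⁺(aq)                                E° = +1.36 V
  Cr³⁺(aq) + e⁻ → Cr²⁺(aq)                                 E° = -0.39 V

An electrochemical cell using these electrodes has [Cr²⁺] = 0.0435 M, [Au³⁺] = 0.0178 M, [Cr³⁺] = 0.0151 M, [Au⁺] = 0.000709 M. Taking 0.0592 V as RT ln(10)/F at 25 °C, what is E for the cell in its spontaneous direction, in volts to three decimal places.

+1.819 V

Au³⁺/Au⁺ is the cathode (higher E°), Cr³⁺/Cr²⁺ the anode: E°cell = +1.36 − (-0.39) = +1.75 V, n = 2.
Overall: Au³⁺(aq) + 2 Cr²⁺(aq) → Au⁺(aq) + 2 Cr³⁺(aq)
Q = [Au⁺]·[Cr³⁺]^2 / ([Au³⁺]·[Cr²⁺]^2); log Q = -2.319.
E = E° − (0.0592/n) log Q = +1.75 − (0.0592/2)(-2.319) = +1.819 V.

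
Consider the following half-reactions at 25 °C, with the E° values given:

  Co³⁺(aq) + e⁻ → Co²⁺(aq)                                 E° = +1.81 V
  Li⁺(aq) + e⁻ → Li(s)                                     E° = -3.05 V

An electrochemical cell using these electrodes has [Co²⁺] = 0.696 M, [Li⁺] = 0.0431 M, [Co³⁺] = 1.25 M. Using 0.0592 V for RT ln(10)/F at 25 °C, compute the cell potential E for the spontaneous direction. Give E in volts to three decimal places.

Co³⁺/Co²⁺ is the cathode (higher E°), Li⁺/Li the anode: E°cell = +1.81 − (-3.05) = +4.86 V, n = 1.
Overall: Co³⁺(aq) + Li(s) → Co²⁺(aq) + Li⁺(aq)
Q = [Co²⁺]·[Li⁺] / ([Co³⁺]); log Q = -1.620.
E = E° − (0.0592/n) log Q = +4.86 − (0.0592/1)(-1.620) = +4.956 V.

+4.956 V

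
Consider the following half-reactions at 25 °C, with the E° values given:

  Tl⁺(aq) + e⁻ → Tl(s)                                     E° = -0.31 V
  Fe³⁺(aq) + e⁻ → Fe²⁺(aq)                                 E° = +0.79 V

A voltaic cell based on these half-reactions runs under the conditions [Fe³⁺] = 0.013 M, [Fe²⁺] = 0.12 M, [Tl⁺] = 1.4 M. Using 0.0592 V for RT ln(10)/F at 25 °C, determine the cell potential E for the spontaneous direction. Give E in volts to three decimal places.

+1.034 V

Fe³⁺/Fe²⁺ is the cathode (higher E°), Tl⁺/Tl the anode: E°cell = +0.79 − (-0.31) = +1.10 V, n = 1.
Overall: Fe³⁺(aq) + Tl(s) → Fe²⁺(aq) + Tl⁺(aq)
Q = [Fe²⁺]·[Tl⁺] / ([Fe³⁺]); log Q = 1.111.
E = E° − (0.0592/n) log Q = +1.10 − (0.0592/1)(1.111) = +1.034 V.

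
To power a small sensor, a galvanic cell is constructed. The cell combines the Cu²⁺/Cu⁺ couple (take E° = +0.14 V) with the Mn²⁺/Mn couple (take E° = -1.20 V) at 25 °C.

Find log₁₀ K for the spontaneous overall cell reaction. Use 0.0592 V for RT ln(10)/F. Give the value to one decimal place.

45.3

Cathode: Cu²⁺/Cu⁺; anode: Mn²⁺/Mn. E°cell = +1.34 V, n = 2.
log K = nE°cell / 0.0592 = (2)(+1.34) / 0.0592 = 45.3.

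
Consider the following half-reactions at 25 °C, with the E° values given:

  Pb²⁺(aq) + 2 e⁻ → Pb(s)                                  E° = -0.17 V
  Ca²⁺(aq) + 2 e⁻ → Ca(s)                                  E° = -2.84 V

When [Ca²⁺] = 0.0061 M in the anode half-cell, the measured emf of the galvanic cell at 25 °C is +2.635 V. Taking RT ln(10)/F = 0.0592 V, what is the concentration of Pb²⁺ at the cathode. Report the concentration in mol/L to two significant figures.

0.00040 M

Pb²⁺/Pb is the cathode, Ca²⁺/Ca the anode: E°cell = +2.67 V, n = 2.
Overall reaction: Pb²⁺(aq) + Ca(s) → Pb(s) + Ca²⁺(aq); Q = [Ca²⁺]^1/[Pb²⁺]^1.
From E = E° − (0.0592/n) log Q: log Q = (E° − E)·n/0.0592 = (+2.67 − (+2.635))·2/0.0592 = 1.1824.
So 1·log[Pb²⁺] = 1·log(0.0061) − log Q = -2.2147 − (1.1824) = -3.3971; [Pb²⁺] = 10^(-3.3971) ≈ 0.00040 M.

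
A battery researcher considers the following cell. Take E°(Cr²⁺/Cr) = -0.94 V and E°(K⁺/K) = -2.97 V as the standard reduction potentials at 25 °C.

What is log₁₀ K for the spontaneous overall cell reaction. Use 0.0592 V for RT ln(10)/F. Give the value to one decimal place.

Cathode: Cr²⁺/Cr; anode: K⁺/K. E°cell = +2.03 V, n = 2.
log K = nE°cell / 0.0592 = (2)(+2.03) / 0.0592 = 68.6.

68.6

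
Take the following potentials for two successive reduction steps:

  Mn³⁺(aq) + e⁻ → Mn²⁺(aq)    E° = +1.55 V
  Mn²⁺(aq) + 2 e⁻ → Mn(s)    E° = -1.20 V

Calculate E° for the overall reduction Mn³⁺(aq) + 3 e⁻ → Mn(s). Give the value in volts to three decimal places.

Standard free energies of sequential steps add: ΔG°₃ = ΔG°₁ + ΔG°₂, so n₃E°₃ = n₁E°₁ + n₂E°₂.
E°₃ = (1×+1.55 + 2×-1.20) / 3 = (-0.850) / 3 = -0.283 V.

-0.283 V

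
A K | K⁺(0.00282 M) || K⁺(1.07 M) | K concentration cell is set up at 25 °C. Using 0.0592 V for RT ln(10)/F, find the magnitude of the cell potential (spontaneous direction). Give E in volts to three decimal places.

+0.153 V

For a concentration cell E°cell = 0. The 1.07 M side is the cathode (reduction is favoured where [K⁺] is higher).
With n = 1, E = −(0.0592/1) log([K⁺]ₐₙ/[K⁺]꜀ₐₜ) = −(0.0592/1) log(0.00282/1.07) = −(0.0592/1)(-2.579) = +0.153 V.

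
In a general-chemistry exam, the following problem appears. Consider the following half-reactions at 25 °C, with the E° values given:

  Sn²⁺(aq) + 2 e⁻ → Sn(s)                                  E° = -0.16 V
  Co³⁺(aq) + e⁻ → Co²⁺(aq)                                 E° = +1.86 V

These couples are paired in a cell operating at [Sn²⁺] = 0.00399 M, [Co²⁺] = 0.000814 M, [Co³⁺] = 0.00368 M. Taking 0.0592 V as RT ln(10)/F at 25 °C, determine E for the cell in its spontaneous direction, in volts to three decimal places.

Co³⁺/Co²⁺ is the cathode (higher E°), Sn²⁺/Sn the anode: E°cell = +1.86 − (-0.16) = +2.02 V, n = 2.
Overall: 2 Co³⁺(aq) + Sn(s) → 2 Co²⁺(aq) + Sn²⁺(aq)
Q = [Co²⁺]^2·[Sn²⁺] / ([Co³⁺]^2); log Q = -3.709.
E = E° − (0.0592/n) log Q = +2.02 − (0.0592/2)(-3.709) = +2.130 V.

+2.130 V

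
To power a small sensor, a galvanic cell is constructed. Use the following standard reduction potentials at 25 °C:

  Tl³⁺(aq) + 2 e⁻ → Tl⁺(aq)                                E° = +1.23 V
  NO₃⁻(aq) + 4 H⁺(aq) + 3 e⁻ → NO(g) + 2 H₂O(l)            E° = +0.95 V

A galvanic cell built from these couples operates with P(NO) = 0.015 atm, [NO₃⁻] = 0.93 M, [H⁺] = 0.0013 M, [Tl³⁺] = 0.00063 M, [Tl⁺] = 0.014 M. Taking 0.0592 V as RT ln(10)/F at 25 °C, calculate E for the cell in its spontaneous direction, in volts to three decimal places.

Tl³⁺/Tl⁺ is the cathode (higher E°), NO₃⁻/NO the anode: E°cell = +1.23 − (+0.95) = +0.28 V, n = 6.
Overall: 3 Tl³⁺(aq) + 2 NO(g) + 4 H₂O(l) → 3 Tl⁺(aq) + 2 NO₃⁻(aq) + 8 H⁺(aq)
Q = [Tl⁺]^3·[NO₃⁻]^2·[H⁺]^8 / ([Tl³⁺]^3·P(NO)^2); log Q = -15.463.
E = E° − (0.0592/n) log Q = +0.28 − (0.0592/6)(-15.463) = +0.433 V.

+0.433 V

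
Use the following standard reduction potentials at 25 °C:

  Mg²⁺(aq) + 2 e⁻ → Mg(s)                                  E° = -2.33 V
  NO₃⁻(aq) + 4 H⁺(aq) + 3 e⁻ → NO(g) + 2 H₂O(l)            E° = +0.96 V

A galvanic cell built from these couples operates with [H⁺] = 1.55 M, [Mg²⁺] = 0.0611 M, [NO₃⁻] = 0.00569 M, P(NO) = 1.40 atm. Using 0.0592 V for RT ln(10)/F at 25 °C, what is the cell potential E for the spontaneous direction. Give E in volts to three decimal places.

NO₃⁻/NO is the cathode (higher E°), Mg²⁺/Mg the anode: E°cell = +0.96 − (-2.33) = +3.29 V, n = 6.
Overall: 2 NO₃⁻(aq) + 8 H⁺(aq) + 3 Mg(s) → 2 NO(g) + 4 H₂O(l) + 3 Mg²⁺(aq)
Q = P(NO)^2·[Mg²⁺]^3 / ([NO₃⁻]^2·[H⁺]^8); log Q = -0.382.
E = E° − (0.0592/n) log Q = +3.29 − (0.0592/6)(-0.382) = +3.294 V.

+3.294 V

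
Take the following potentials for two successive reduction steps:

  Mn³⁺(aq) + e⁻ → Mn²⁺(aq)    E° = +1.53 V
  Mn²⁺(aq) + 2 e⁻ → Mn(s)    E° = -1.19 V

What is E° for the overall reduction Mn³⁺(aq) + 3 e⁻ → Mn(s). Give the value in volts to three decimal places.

Standard free energies of sequential steps add: ΔG°₃ = ΔG°₁ + ΔG°₂, so n₃E°₃ = n₁E°₁ + n₂E°₂.
E°₃ = (1×+1.53 + 2×-1.19) / 3 = (-0.850) / 3 = -0.283 V.
E° values themselves are not directly additive — weighting by electron count is essential.

-0.283 V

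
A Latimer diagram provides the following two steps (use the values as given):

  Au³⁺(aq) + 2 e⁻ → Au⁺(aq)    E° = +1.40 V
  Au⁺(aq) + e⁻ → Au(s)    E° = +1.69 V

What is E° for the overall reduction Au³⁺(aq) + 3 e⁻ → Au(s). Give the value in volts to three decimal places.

Since ΔG° = −nFE° is additive over sequential reductions, n₃E°₃ = n₁E°₁ + n₂E°₂.
E°₃ = (2×+1.40 + 1×+1.69) / 3 = (+4.490) / 3 = +1.497 V.
E° values themselves are not directly additive — weighting by electron count is essential.

+1.497 V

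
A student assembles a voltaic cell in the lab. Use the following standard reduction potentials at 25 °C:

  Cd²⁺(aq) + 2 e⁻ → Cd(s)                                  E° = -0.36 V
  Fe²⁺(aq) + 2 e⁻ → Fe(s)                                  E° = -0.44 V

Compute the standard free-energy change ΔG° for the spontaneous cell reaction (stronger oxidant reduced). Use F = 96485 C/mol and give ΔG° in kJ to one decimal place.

Cd²⁺/Cd (E° = -0.36 V) is the cathode; Fe²⁺/Fe (E° = -0.44 V) is the anode, so E°cell = +0.08 V.
Balancing electrons gives n = 2 (lcm of 2 and 2).
ΔG° = −nFE° = −(2)(96485)(+0.08) = -15,438 J = -15.4 kJ.

-15.4 kJ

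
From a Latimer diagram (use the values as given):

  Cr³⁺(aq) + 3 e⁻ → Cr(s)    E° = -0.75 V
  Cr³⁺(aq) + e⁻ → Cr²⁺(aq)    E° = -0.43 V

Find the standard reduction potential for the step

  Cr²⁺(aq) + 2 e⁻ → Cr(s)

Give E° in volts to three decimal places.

-0.910 V

Sequential free energies add, so n₃E°₃ = n₁E°₁ + n₂E°₂.
With n₃ = 3, and the known step contributing 1×(-0.43) V, the unknown satisfies 2·E° = 3×(-0.75) − 1×(-0.43) = -1.820.
E° = -1.820 / 2 = -0.910 V.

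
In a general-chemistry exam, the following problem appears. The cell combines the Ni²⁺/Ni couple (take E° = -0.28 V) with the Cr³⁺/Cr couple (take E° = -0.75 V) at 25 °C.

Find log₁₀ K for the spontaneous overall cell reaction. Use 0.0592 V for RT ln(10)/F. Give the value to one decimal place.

Cathode: Ni²⁺/Ni; anode: Cr³⁺/Cr. E°cell = +0.47 V, n = 6.
log K = nE°cell / 0.0592 = (6)(+0.47) / 0.0592 = 47.6.

47.6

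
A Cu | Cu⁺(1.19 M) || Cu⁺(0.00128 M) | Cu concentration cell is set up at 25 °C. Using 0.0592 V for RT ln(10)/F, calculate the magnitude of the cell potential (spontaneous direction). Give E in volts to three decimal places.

For a concentration cell E°cell = 0. The 1.19 M side is the cathode (reduction is favoured where [Cu⁺] is higher).
With n = 1, E = −(0.0592/1) log([Cu⁺]ₐₙ/[Cu⁺]꜀ₐₜ) = −(0.0592/1) log(0.00128/1.19) = −(0.0592/1)(-2.968) = +0.176 V.

+0.176 V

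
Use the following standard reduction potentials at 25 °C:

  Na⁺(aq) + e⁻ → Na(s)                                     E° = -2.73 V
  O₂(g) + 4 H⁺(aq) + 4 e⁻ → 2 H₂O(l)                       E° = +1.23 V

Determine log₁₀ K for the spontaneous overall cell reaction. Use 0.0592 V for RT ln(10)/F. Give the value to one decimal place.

267.6

Cathode: O₂/H₂O; anode: Na⁺/Na. E°cell = +3.96 V, n = 4.
log K = nE°cell / 0.0592 = (4)(+3.96) / 0.0592 = 267.6.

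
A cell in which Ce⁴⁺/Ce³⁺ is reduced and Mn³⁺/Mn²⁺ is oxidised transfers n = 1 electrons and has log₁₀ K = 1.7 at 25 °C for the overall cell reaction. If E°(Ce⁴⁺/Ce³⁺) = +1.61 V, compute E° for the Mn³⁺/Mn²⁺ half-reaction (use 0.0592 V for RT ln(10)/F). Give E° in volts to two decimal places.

E°cell = (0.0592/n)·log K = (0.0592/1)(1.7) = +0.101 V.
Since Ce⁴⁺/Ce³⁺ is the cathode and Mn³⁺/Mn²⁺ the anode, E°cell = E°(Ce⁴⁺/Ce³⁺) − E°(Mn³⁺/Mn²⁺).
So E°(Mn³⁺/Mn²⁺) = E°(Ce⁴⁺/Ce³⁺) − E°cell = (+1.61) − (+0.101) = +1.51 V.

+1.51 V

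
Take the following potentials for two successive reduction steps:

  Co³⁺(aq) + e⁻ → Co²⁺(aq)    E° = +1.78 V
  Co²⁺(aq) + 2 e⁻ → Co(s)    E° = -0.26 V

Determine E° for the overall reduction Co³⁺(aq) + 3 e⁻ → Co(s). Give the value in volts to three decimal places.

+0.420 V

Adding the free-energy changes (−nFE°) of the two steps gives −n₃FE°₃ = −n₁FE°₁ − n₂FE°₂.
E°₃ = (1×+1.78 + 2×-0.26) / 3 = (+1.260) / 3 = +0.420 V.
E° values themselves are not directly additive — weighting by electron count is essential.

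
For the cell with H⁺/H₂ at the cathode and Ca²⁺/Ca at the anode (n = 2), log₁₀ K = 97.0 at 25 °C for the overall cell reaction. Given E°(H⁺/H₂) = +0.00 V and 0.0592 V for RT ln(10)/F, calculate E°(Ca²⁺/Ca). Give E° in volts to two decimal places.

-2.87 V

E°cell = (0.0592/n)·log K = (0.0592/2)(97.0) = +2.871 V.
Since H⁺/H₂ is the cathode and Ca²⁺/Ca the anode, E°cell = E°(H⁺/H₂) − E°(Ca²⁺/Ca).
So E°(Ca²⁺/Ca) = E°(H⁺/H₂) − E°cell = (+0.00) − (+2.871) = -2.87 V.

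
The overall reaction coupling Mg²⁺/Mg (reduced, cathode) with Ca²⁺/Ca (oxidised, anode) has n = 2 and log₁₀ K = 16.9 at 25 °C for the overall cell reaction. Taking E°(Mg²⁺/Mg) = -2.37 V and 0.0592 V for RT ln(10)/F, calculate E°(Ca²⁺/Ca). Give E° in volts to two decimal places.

-2.87 V

E°cell = (0.0592/n)·log K = (0.0592/2)(16.9) = +0.500 V.
Since Mg²⁺/Mg is the cathode and Ca²⁺/Ca the anode, E°cell = E°(Mg²⁺/Mg) − E°(Ca²⁺/Ca).
So E°(Ca²⁺/Ca) = E°(Mg²⁺/Mg) − E°cell = (-2.37) − (+0.500) = -2.87 V.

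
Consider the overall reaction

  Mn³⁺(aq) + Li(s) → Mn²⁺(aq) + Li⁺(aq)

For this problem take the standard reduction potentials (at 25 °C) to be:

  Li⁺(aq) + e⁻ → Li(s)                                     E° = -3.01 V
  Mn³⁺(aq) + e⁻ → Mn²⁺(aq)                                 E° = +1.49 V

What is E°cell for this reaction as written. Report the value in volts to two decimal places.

The Mn³⁺/Mn²⁺ couple has the higher reduction potential, so it is the cathode; Li⁺/Li is oxidised at the anode.
E°cell = E°(cathode) − E°(anode) = (+1.49) − (-3.01) = +4.50 V.
Since E°cell > 0, the reaction is spontaneous under standard conditions.

+4.50 V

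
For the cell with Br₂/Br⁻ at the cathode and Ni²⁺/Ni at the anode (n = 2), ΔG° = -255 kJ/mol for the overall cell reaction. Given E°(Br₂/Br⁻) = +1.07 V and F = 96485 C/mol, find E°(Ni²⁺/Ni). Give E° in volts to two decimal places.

-0.25 V

E°cell = −ΔG°/(nF) = −(-255×10³)/((2)(96485)) = +1.321 V.
Since Br₂/Br⁻ is the cathode and Ni²⁺/Ni the anode, E°cell = E°(Br₂/Br⁻) − E°(Ni²⁺/Ni).
So E°(Ni²⁺/Ni) = E°(Br₂/Br⁻) − E°cell = (+1.07) − (+1.321) = -0.25 V.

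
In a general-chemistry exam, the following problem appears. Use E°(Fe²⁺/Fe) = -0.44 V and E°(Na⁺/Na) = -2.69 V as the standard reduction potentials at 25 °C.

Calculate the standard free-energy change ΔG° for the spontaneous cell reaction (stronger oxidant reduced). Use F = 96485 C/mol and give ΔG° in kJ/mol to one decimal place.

-434.2 kJ/mol

Fe²⁺/Fe (E° = -0.44 V) is the cathode; Na⁺/Na (E° = -2.69 V) is the anode, so E°cell = +2.25 V.
Balancing electrons gives n = 2 (lcm of 2 and 1).
ΔG° = −nFE° = −(2)(96485)(+2.25) = -434,182 J = -434.2 kJ/mol.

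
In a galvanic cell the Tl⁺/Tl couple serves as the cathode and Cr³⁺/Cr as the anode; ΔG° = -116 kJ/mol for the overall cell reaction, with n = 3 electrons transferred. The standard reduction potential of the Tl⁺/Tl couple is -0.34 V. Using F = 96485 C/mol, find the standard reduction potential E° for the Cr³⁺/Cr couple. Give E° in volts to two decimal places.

-0.74 V

E°cell = −ΔG°/(nF) = −(-116×10³)/((3)(96485)) = +0.401 V.
Since Tl⁺/Tl is the cathode and Cr³⁺/Cr the anode, E°cell = E°(Tl⁺/Tl) − E°(Cr³⁺/Cr).
So E°(Cr³⁺/Cr) = E°(Tl⁺/Tl) − E°cell = (-0.34) − (+0.401) = -0.74 V.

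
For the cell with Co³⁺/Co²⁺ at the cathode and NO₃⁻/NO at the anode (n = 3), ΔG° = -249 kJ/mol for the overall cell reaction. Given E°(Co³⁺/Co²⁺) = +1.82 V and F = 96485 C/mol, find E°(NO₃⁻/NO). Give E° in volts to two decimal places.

+0.96 V

E°cell = −ΔG°/(nF) = −(-249×10³)/((3)(96485)) = +0.860 V.
Since Co³⁺/Co²⁺ is the cathode and NO₃⁻/NO the anode, E°cell = E°(Co³⁺/Co²⁺) − E°(NO₃⁻/NO).
So E°(NO₃⁻/NO) = E°(Co³⁺/Co²⁺) − E°cell = (+1.82) − (+0.860) = +0.96 V.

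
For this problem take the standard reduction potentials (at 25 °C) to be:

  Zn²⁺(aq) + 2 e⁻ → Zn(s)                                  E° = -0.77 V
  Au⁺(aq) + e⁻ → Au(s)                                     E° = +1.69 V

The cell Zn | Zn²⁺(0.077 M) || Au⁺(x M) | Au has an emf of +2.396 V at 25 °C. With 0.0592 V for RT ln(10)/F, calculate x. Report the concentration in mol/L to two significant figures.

Au⁺/Au is the cathode, Zn²⁺/Zn the anode: E°cell = +2.46 V, n = 2.
Overall reaction: 2 Au⁺(aq) + Zn(s) → 2 Au(s) + Zn²⁺(aq); Q = [Zn²⁺]^1/[Au⁺]^2.
From E = E° − (0.0592/n) log Q: log Q = (E° − E)·n/0.0592 = (+2.46 − (+2.396))·2/0.0592 = 2.1622.
So 2·log[Au⁺] = 1·log(0.077) − log Q = -1.1135 − (2.1622) = -3.2757; log[Au⁺] = -3.2757 / 2 = -1.6379; [Au⁺] = 10^(-1.6379) ≈ 0.023 M.

0.023 M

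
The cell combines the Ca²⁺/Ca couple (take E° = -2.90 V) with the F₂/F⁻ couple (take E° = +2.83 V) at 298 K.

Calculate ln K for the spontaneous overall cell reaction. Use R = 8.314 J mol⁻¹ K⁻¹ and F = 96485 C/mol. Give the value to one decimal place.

Cathode: F₂/F⁻; anode: Ca²⁺/Ca. E°cell = (+2.83) − (-2.90) = +5.73 V, with n = 2.
ΔG° = −nFE° = −RT ln K, so ln K = nFE°/(RT) = (2)(96485)(+5.73) / ((8.314)(298)) = 446.291.

446.3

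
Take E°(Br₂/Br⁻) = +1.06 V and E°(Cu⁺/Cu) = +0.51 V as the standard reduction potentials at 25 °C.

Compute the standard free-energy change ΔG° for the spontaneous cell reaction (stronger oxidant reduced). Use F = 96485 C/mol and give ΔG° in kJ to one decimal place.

Br₂/Br⁻ (E° = +1.06 V) is the cathode; Cu⁺/Cu (E° = +0.51 V) is the anode, so E°cell = +0.55 V.
Balancing electrons gives n = 2 (lcm of 2 and 1).
ΔG° = −nFE° = −(2)(96485)(+0.55) = -106,134 J = -106.1 kJ.

-106.1 kJ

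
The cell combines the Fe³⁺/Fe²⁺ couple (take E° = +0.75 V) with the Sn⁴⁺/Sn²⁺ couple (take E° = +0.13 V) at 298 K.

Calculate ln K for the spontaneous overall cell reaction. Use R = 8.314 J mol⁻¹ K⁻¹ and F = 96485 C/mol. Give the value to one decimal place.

48.3

Cathode: Fe³⁺/Fe²⁺; anode: Sn⁴⁺/Sn²⁺. E°cell = (+0.75) − (+0.13) = +0.62 V, with n = 2.
ΔG° = −nFE° = −RT ln K, so ln K = nFE°/(RT) = (2)(96485)(+0.62) / ((8.314)(298)) = 48.290.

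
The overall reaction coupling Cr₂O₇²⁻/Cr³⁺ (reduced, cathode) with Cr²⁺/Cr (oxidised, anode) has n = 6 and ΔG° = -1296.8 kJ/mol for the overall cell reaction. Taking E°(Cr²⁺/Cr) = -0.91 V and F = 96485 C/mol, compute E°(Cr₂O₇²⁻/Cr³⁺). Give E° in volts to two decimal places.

+1.33 V

E°cell = −ΔG°/(nF) = −(-1296.8×10³)/((6)(96485)) = +2.240 V.
Since Cr₂O₇²⁻/Cr³⁺ is the cathode and Cr²⁺/Cr the anode, E°cell = E°(Cr₂O₇²⁻/Cr³⁺) − E°(Cr²⁺/Cr).
So E°(Cr₂O₇²⁻/Cr³⁺) = E°cell + E°(Cr²⁺/Cr) = +2.240 + (-0.91) = +1.33 V.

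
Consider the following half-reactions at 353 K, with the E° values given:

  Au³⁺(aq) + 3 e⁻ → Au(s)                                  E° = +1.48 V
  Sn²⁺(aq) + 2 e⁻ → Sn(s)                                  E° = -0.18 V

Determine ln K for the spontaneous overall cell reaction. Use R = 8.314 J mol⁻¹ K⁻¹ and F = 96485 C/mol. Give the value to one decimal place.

327.4

Cathode: Au³⁺/Au; anode: Sn²⁺/Sn. E°cell = (+1.48) − (-0.18) = +1.66 V, with n = 6.
ΔG° = −nFE° = −RT ln K, so ln K = nFE°/(RT) = (6)(96485)(+1.66) / ((8.314)(353)) = 327.442.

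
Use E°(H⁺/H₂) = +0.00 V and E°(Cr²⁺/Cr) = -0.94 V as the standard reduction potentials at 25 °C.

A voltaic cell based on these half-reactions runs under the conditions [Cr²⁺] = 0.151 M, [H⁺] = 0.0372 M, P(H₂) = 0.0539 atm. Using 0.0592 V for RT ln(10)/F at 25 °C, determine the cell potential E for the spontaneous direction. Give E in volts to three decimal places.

+0.917 V

H⁺/H₂ is the cathode (higher E°), Cr²⁺/Cr the anode: E°cell = +0.00 − (-0.94) = +0.94 V, n = 2.
Overall: 2 H⁺(aq) + Cr(s) → H₂(g) + Cr²⁺(aq)
Q = P(H₂)·[Cr²⁺] / ([H⁺]^2); log Q = 0.769.
E = E° − (0.0592/n) log Q = +0.94 − (0.0592/2)(0.769) = +0.917 V.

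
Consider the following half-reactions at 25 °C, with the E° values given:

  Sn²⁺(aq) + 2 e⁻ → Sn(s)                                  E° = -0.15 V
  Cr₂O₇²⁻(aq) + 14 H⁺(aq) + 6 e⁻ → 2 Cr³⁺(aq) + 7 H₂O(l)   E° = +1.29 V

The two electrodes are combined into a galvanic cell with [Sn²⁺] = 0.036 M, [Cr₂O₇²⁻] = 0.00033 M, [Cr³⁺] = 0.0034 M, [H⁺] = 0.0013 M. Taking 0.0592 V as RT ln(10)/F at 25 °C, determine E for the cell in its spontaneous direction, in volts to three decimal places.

+1.098 V

Cr₂O₇²⁻/Cr³⁺ is the cathode (higher E°), Sn²⁺/Sn the anode: E°cell = +1.29 − (-0.15) = +1.44 V, n = 6.
Overall: Cr₂O₇²⁻(aq) + 14 H⁺(aq) + 3 Sn(s) → 2 Cr³⁺(aq) + 7 H₂O(l) + 3 Sn²⁺(aq)
Q = [Cr³⁺]^2·[Sn²⁺]^3 / ([Cr₂O₇²⁻]·[H⁺]^14); log Q = 34.618.
E = E° − (0.0592/n) log Q = +1.44 − (0.0592/6)(34.618) = +1.098 V.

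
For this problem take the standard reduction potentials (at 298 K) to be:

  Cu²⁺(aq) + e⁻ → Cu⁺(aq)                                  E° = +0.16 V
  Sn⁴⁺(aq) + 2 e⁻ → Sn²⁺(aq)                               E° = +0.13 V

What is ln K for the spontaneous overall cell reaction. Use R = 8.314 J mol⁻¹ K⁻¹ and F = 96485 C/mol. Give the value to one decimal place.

2.3

Cathode: Cu²⁺/Cu⁺; anode: Sn⁴⁺/Sn²⁺. E°cell = (+0.16) − (+0.13) = +0.03 V, with n = 2.
ΔG° = −nFE° = −RT ln K, so ln K = nFE°/(RT) = (2)(96485)(+0.03) / ((8.314)(298)) = 2.337.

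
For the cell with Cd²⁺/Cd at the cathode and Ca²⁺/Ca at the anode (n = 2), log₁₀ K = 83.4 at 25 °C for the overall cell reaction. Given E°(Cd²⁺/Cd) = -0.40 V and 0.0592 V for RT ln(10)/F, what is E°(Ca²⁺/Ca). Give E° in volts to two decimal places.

-2.87 V

E°cell = (0.0592/n)·log K = (0.0592/2)(83.4) = +2.469 V.
Since Cd²⁺/Cd is the cathode and Ca²⁺/Ca the anode, E°cell = E°(Cd²⁺/Cd) − E°(Ca²⁺/Ca).
So E°(Ca²⁺/Ca) = E°(Cd²⁺/Cd) − E°cell = (-0.40) − (+2.469) = -2.87 V.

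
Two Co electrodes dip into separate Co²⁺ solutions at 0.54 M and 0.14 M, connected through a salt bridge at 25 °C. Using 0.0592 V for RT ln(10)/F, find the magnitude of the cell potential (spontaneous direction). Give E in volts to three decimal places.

For a concentration cell E°cell = 0. The 0.54 M side is the cathode (reduction is favoured where [Co²⁺] is higher).
With n = 2, E = −(0.0592/2) log([Co²⁺]ₐₙ/[Co²⁺]꜀ₐₜ) = −(0.0592/2) log(0.14/0.54) = −(0.0592/2)(-0.586) = +0.017 V.

+0.017 V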